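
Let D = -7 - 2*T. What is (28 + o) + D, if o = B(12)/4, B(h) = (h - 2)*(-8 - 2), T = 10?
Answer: -24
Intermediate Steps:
B(h) = 20 - 10*h (B(h) = (-2 + h)*(-10) = 20 - 10*h)
o = -25 (o = (20 - 10*12)/4 = (20 - 120)*(1/4) = -100*1/4 = -25)
D = -27 (D = -7 - 2*10 = -7 - 20 = -27)
(28 + o) + D = (28 - 25) - 27 = 3 - 27 = -24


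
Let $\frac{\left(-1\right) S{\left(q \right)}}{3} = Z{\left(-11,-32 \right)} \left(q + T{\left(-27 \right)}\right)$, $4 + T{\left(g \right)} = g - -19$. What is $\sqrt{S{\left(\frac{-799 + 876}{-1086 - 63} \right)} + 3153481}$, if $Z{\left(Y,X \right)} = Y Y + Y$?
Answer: $\frac{9 \sqrt{5718087739}}{383} \approx 1776.9$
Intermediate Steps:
$T{\left(g \right)} = 15 + g$ ($T{\left(g \right)} = -4 + \left(g - -19\right) = -4 + \left(g + 19\right) = -4 + \left(19 + g\right) = 15 + g$)
$Z{\left(Y,X \right)} = Y + Y^{2}$ ($Z{\left(Y,X \right)} = Y^{2} + Y = Y + Y^{2}$)
$S{\left(q \right)} = 3960 - 330 q$ ($S{\left(q \right)} = - 3 - 11 \left(1 - 11\right) \left(q + \left(15 - 27\right)\right) = - 3 \left(-11\right) \left(-10\right) \left(q - 12\right) = - 3 \cdot 110 \left(-12 + q\right) = - 3 \left(-1320 + 110 q\right) = 3960 - 330 q$)
$\sqrt{S{\left(\frac{-799 + 876}{-1086 - 63} \right)} + 3153481} = \sqrt{\left(3960 - 330 \frac{-799 + 876}{-1086 - 63}\right) + 3153481} = \sqrt{\left(3960 - 330 \frac{77}{-1149}\right) + 3153481} = \sqrt{\left(3960 - 330 \cdot 77 \left(- \frac{1}{1149}\right)\right) + 3153481} = \sqrt{\left(3960 - - \frac{8470}{383}\right) + 3153481} = \sqrt{\left(3960 + \frac{8470}{383}\right) + 3153481} = \sqrt{\frac{1525150}{383} + 3153481} = \sqrt{\frac{1209308373}{383}} = \frac{9 \sqrt{5718087739}}{383}$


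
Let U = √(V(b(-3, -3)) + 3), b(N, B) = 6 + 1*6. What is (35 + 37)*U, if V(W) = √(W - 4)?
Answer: 72*√(3 + 2*√2) ≈ 173.82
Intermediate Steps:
b(N, B) = 12 (b(N, B) = 6 + 6 = 12)
V(W) = √(-4 + W)
U = √(3 + 2*√2) (U = √(√(-4 + 12) + 3) = √(√8 + 3) = √(2*√2 + 3) = √(3 + 2*√2) ≈ 2.4142)
(35 + 37)*U = (35 + 37)*√(3 + 2*√2) = 72*√(3 + 2*√2)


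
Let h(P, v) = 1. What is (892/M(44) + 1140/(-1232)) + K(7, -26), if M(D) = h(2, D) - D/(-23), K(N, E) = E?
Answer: 5763297/20636 ≈ 279.28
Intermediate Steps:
M(D) = 1 + D/23 (M(D) = 1 - D/(-23) = 1 - D*(-1)/23 = 1 - (-1)*D/23 = 1 + D/23)
(892/M(44) + 1140/(-1232)) + K(7, -26) = (892/(1 + (1/23)*44) + 1140/(-1232)) - 26 = (892/(1 + 44/23) + 1140*(-1/1232)) - 26 = (892/(67/23) - 285/308) - 26 = (892*(23/67) - 285/308) - 26 = (20516/67 - 285/308) - 26 = 6299833/20636 - 26 = 5763297/20636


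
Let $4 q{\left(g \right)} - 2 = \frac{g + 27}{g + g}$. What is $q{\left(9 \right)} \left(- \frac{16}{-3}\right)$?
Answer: $\frac{16}{3} \approx 5.3333$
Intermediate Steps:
$q{\left(g \right)} = \frac{1}{2} + \frac{27 + g}{8 g}$ ($q{\left(g \right)} = \frac{1}{2} + \frac{\left(g + 27\right) \frac{1}{g + g}}{4} = \frac{1}{2} + \frac{\left(27 + g\right) \frac{1}{2 g}}{4} = \frac{1}{2} + \frac{\frac{1}{2} \frac{1}{g} \left(27 + g\right)}{4} = \frac{1}{2} + \frac{27 + g}{8 g}$)
$q{\left(9 \right)} \left(- \frac{16}{-3}\right) = \frac{27 + 5 \cdot 9}{8 \cdot 9} \left(- \frac{16}{-3}\right) = \frac{1}{8} \cdot \frac{1}{9} \left(27 + 45\right) \left(\left(-16\right) \left(- \frac{1}{3}\right)\right) = \frac{1}{8} \cdot \frac{1}{9} \cdot 72 \cdot \frac{16}{3} = 1 \cdot \frac{16}{3} = \frac{16}{3}$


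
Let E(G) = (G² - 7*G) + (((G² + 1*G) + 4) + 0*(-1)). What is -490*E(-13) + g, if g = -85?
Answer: -205885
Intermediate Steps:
E(G) = 4 - 6*G + 2*G² (E(G) = (G² - 7*G) + (((G² + G) + 4) + 0) = (G² - 7*G) + (((G + G²) + 4) + 0) = (G² - 7*G) + ((4 + G + G²) + 0) = (G² - 7*G) + (4 + G + G²) = 4 - 6*G + 2*G²)
-490*E(-13) + g = -490*(4 - 6*(-13) + 2*(-13)²) - 85 = -490*(4 + 78 + 2*169) - 85 = -490*(4 + 78 + 338) - 85 = -490*420 - 85 = -205800 - 85 = -205885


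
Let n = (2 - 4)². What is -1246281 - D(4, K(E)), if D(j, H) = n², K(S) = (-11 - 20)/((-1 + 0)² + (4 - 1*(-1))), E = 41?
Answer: -1246297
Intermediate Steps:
K(S) = -31/6 (K(S) = -31/((-1)² + (4 + 1)) = -31/(1 + 5) = -31/6)
n = 4 (n = (-2)² = 4)
D(j, H) = 16 (D(j, H) = 4² = 16)
-1246281 - D(4, K(E)) = -1246281 - 1*16 = -1246281 - 16 = -1246297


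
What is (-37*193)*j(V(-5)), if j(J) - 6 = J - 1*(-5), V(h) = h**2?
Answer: -257076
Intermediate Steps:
j(J) = 11 + J (j(J) = 6 + (J - 1*(-5)) = 6 + (J + 5) = 6 + (5 + J) = 11 + J)
(-37*193)*j(V(-5)) = (-37*193)*(11 + (-5)**2) = -7141*(11 + 25) = -7141*36 = -257076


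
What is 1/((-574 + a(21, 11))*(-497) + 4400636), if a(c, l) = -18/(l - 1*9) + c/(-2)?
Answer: 2/9391211 ≈ 2.1297e-7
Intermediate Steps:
a(c, l) = -18/(-9 + l) - c/2 (a(c, l) = -18/(l - 9) + c*(-1/2) = -18/(-9 + l) - c/2)
1/((-574 + a(21, 11))*(-497) + 4400636) = 1/((-574 + (-36 + 9*21 - 1*21*11)/(2*(-9 + 11)))*(-497) + 4400636) = 1/((-574 + (1/2)*(-36 + 189 - 231)/2)*(-497) + 4400636) = 1/((-574 + (1/2)*(1/2)*(-78))*(-497) + 4400636) = 1/((-574 - 39/2)*(-497) + 4400636) = 1/(-1187/2*(-497) + 4400636) = 1/(589939/2 + 4400636) = 1/(9391211/2) = 2/9391211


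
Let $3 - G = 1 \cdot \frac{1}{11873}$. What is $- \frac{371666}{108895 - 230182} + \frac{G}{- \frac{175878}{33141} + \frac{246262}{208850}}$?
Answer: $\frac{16029310763729112424}{6857173421343053043} \approx 2.3376$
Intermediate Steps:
$G = \frac{35618}{11873}$ ($G = 3 - 1 \cdot \frac{1}{11873} = 3 - \frac{1}{11873} = \frac{35618}{11873} \approx 2.9999$)
$- \frac{371666}{108895 - 230182} + \frac{G}{- \frac{175878}{33141} + \frac{246262}{208850}} = - \frac{371666}{108895 - 230182} + \frac{35618}{11873 \left(- \frac{175878}{33141} + \frac{246262}{208850}\right)} = - \frac{371666}{-121287} + \frac{35618}{11873 \left(\left(-175878\right) \frac{1}{33141} + 246262 \cdot \frac{1}{208850}\right)} = \left(-371666\right) \left(- \frac{1}{121287}\right) + \frac{35618}{11873 \left(- \frac{58626}{11047} + \frac{123131}{104425}\right)} = \frac{371666}{121287} + \frac{35618}{11873 \left(- \frac{4761791893}{1153582975}\right)} = \frac{371666}{121287} + \frac{35618}{11873} \left(- \frac{1153582975}{4761791893}\right) = \frac{371666}{121287} - \frac{41088318403550}{56536755145589} = \frac{16029310763729112424}{6857173421343053043}$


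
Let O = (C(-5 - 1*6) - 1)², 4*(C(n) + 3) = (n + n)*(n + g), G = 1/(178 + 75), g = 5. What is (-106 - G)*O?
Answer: -22554779/253 ≈ -89149.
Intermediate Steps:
G = 1/253 ≈ 0.0039526
C(n) = -3 + n*(5 + n)/2 (C(n) = -3 + ((n + n)*(n + 5))/4 = -3 + ((2*n)*(5 + n))/4 = -3 + (2*n*(5 + n))/4 = -3 + n*(5 + n)/2)
O = 841 (O = ((-3 + (-5 - 1*6)²/2 + 5*(-5 - 1*6)/2) - 1)² = ((-3 + (-5 - 6)²/2 + 5*(-5 - 6)/2) - 1)² = ((-3 + (½)*(-11)² + (5/2)*(-11)) - 1)² = ((-3 + (½)*121 - 55/2) - 1)² = ((-3 + 121/2 - 55/2) - 1)² = (30 - 1)² = 29² = 841)
(-106 - G)*O = (-106 - 1*1/253)*841 = (-106 - 1/253)*841 = -26819/253*841 = -22554779/253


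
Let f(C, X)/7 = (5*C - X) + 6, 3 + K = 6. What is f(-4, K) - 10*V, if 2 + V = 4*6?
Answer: -339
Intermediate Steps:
K = 3 (K = -3 + 6 = 3)
f(C, X) = 42 - 7*X + 35*C (f(C, X) = 7*((5*C - X) + 6) = 7*((-X + 5*C) + 6) = 7*(6 - X + 5*C) = 42 - 7*X + 35*C)
V = 22 (V = -2 + 4*6 = -2 + 24 = 22)
f(-4, K) - 10*V = (42 - 7*3 + 35*(-4)) - 10*22 = (42 - 21 - 140) - 220 = -119 - 220 = -339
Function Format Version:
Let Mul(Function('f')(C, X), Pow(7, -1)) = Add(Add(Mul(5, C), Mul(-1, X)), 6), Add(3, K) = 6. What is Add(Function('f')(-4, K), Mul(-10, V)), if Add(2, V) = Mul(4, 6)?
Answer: -339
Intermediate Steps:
K = 3 (K = Add(-3, 6) = 3)
Function('f')(C, X) = Add(42, Mul(-7, X), Mul(35, C)) (Function('f')(C, X) = Mul(7, Add(Add(Mul(5, C), Mul(-1, X)), 6)) = Mul(7, Add(Add(Mul(-1, X), Mul(5, C)), 6)) = Mul(7, Add(6, Mul(-1, X), Mul(5, C))) = Add(42, Mul(-7, X), Mul(35, C)))
V = 22 (V = Add(-2, Mul(4, 6)) = Add(-2, 24) = 22)
Add(Function('f')(-4, K), Mul(-10, V)) = Add(Add(42, Mul(-7, 3), Mul(35, -4)), Mul(-10, 22)) = Add(Add(42, -21, -140), -220) = Add(-119, -220) = -339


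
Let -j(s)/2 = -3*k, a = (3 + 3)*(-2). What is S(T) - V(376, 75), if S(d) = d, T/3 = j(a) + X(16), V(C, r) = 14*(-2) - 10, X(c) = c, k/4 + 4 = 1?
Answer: -130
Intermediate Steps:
k = -12 (k = -16 + 4*1 = -16 + 4 = -12)
a = -12 (a = 6*(-2) = -12)
j(s) = -72 (j(s) = -(-6)*(-12) = -2*36 = -72)
V(C, r) = -38 (V(C, r) = -28 - 10 = -38)
T = -168 (T = 3*(-72 + 16) = 3*(-56) = -168)
S(T) - V(376, 75) = -168 - 1*(-38) = -168 + 38 = -130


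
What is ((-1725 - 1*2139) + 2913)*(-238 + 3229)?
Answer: -2844441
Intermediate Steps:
((-1725 - 1*2139) + 2913)*(-238 + 3229) = ((-1725 - 2139) + 2913)*2991 = (-3864 + 2913)*2991 = -951*2991 = -2844441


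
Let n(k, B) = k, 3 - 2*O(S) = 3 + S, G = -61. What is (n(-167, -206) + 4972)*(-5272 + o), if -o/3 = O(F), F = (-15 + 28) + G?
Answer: -25677920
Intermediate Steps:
F = -48 (F = (-15 + 28) - 61 = 13 - 61 = -48)
O(S) = -S/2 (O(S) = 3/2 - (3 + S)/2 = 3/2 + (-3/2 - S/2) = -S/2)
o = -72 (o = -(-3)*(-48)/2 = -3*24 = -72)
(n(-167, -206) + 4972)*(-5272 + o) = (-167 + 4972)*(-5272 - 72) = 4805*(-5344) = -25677920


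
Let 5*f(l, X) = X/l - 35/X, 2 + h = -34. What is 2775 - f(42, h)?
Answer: 3496471/1260 ≈ 2775.0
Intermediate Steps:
h = -36 (h = -2 - 34 = -36)
f(l, X) = -7/X + X/(5*l) (f(l, X) = (X/l - 35/X)/5 = (-35/X + X/l)/5 = -7/X + X/(5*l))
2775 - f(42, h) = 2775 - (-7/(-36) + (⅕)*(-36)/42) = 2775 - (-7*(-1/36) + (⅕)*(-36)*(1/42)) = 2775 - (7/36 - 6/35) = 2775 - 1*29/1260 = 2775 - 29/1260 = 3496471/1260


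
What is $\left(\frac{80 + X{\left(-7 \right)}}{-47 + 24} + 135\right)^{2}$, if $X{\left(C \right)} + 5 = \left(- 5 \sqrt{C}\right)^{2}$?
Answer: $\frac{10272025}{529} \approx 19418.0$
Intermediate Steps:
$X{\left(C \right)} = -5 + 25 C$ ($X{\left(C \right)} = -5 + \left(- 5 \sqrt{C}\right)^{2} = -5 + 25 C$)
$\left(\frac{80 + X{\left(-7 \right)}}{-47 + 24} + 135\right)^{2} = \left(\frac{80 + \left(-5 + 25 \left(-7\right)\right)}{-47 + 24} + 135\right)^{2} = \left(\frac{80 - 180}{-23} + 135\right)^{2} = \left(\left(80 - 180\right) \left(- \frac{1}{23}\right) + 135\right)^{2} = \left(\left(-100\right) \left(- \frac{1}{23}\right) + 135\right)^{2} = \left(\frac{100}{23} + 135\right)^{2} = \left(\frac{3205}{23}\right)^{2} = \frac{10272025}{529}$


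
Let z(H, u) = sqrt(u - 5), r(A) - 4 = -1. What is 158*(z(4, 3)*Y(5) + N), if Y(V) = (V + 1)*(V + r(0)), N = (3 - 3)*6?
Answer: 7584*I*sqrt(2) ≈ 10725.0*I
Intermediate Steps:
r(A) = 3 (r(A) = 4 - 1 = 3)
N = 0 (N = 0*6 = 0)
z(H, u) = sqrt(-5 + u)
Y(V) = (1 + V)*(3 + V) (Y(V) = (V + 1)*(V + 3) = (1 + V)*(3 + V))
158*(z(4, 3)*Y(5) + N) = 158*(sqrt(-5 + 3)*(3 + 5**2 + 4*5) + 0) = 158*(sqrt(-2)*(3 + 25 + 20) + 0) = 158*((I*sqrt(2))*48 + 0) = 158*(48*I*sqrt(2) + 0) = 158*(48*I*sqrt(2)) = 7584*I*sqrt(2)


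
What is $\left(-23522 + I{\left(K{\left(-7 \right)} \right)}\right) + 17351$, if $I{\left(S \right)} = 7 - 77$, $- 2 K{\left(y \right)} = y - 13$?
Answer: $-6241$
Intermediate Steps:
$K{\left(y \right)} = \frac{13}{2} - \frac{y}{2}$ ($K{\left(y \right)} = - \frac{y - 13}{2} = - \frac{-13 + y}{2} = \frac{13}{2} - \frac{y}{2}$)
$I{\left(S \right)} = -70$
$\left(-23522 + I{\left(K{\left(-7 \right)} \right)}\right) + 17351 = \left(-23522 - 70\right) + 17351 = -23592 + 17351 = -6241$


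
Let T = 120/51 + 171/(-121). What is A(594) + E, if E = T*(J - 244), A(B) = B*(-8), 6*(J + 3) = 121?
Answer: -61279997/12342 ≈ -4965.2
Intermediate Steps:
J = 103/6 (J = -3 + (⅙)*121 = -3 + 121/6 = 103/6 ≈ 17.167)
A(B) = -8*B
T = 1933/2057 (T = 120*(1/51) + 171*(-1/121) = 40/17 - 171/121 = 1933/2057 ≈ 0.93972)
E = -2630813/12342 (E = 1933*(103/6 - 244)/2057 = (1933/2057)*(-1361/6) = -2630813/12342 ≈ -213.16)
A(594) + E = -8*594 - 2630813/12342 = -4752 - 2630813/12342 = -61279997/12342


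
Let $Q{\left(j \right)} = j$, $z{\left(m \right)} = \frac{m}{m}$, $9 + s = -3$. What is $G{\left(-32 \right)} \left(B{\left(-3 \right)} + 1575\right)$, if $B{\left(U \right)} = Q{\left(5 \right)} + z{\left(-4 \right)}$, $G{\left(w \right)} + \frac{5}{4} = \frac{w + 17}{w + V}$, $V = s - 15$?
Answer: $- \frac{371535}{236} \approx -1574.3$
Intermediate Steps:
$s = -12$ ($s = -9 - 3 = -12$)
$V = -27$ ($V = -12 - 15 = -27$)
$z{\left(m \right)} = 1$
$G{\left(w \right)} = - \frac{5}{4} + \frac{17 + w}{-27 + w}$ ($G{\left(w \right)} = - \frac{5}{4} + \frac{w + 17}{w - 27} = - \frac{5}{4} + \frac{17 + w}{-27 + w}$)
$B{\left(U \right)} = 6$ ($B{\left(U \right)} = 5 + 1 = 6$)
$G{\left(-32 \right)} \left(B{\left(-3 \right)} + 1575\right) = \frac{203 - -32}{4 \left(-27 - 32\right)} \left(6 + 1575\right) = \frac{203 + 32}{4 \left(-59\right)} 1581 = \frac{1}{4} \left(- \frac{1}{59}\right) 235 \cdot 1581 = \left(- \frac{235}{236}\right) 1581 = - \frac{371535}{236}$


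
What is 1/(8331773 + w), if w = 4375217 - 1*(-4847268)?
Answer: 1/17554258 ≈ 5.6966e-8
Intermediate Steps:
w = 9222485 (w = 4375217 + 4847268 = 9222485)
1/(8331773 + w) = 1/(8331773 + 9222485) = 1/17554258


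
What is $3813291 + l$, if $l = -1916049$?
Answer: $1897242$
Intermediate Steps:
$3813291 + l = 3813291 - 1916049 = 1897242$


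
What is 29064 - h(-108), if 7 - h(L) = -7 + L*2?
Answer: 28834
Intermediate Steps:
h(L) = 14 - 2*L (h(L) = 7 - (-7 + L*2) = 7 - (-7 + 2*L) = 7 + (7 - 2*L) = 14 - 2*L)
29064 - h(-108) = 29064 - (14 - 2*(-108)) = 29064 - (14 + 216) = 29064 - 1*230 = 29064 - 230 = 28834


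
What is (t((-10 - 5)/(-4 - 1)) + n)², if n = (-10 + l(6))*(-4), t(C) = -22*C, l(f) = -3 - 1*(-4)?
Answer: 900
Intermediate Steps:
l(f) = 1 (l(f) = -3 + 4 = 1)
n = 36 (n = (-10 + 1)*(-4) = -9*(-4) = 36)
(t((-10 - 5)/(-4 - 1)) + n)² = (-22*(-10 - 5)/(-4 - 1) + 36)² = (-(-330)/(-5) + 36)² = (-(-330)*(-1)/5 + 36)² = (-22*3 + 36)² = (-66 + 36)² = (-30)² = 900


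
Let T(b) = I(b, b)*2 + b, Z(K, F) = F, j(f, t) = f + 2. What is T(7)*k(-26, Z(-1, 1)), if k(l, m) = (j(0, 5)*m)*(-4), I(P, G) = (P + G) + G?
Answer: -392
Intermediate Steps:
j(f, t) = 2 + f
I(P, G) = P + 2*G (I(P, G) = (G + P) + G = P + 2*G)
k(l, m) = -8*m (k(l, m) = ((2 + 0)*m)*(-4) = (2*m)*(-4) = -8*m)
T(b) = 7*b (T(b) = (b + 2*b)*2 + b = (3*b)*2 + b = 6*b + b = 7*b)
T(7)*k(-26, Z(-1, 1)) = (7*7)*(-8*1) = 49*(-8) = -392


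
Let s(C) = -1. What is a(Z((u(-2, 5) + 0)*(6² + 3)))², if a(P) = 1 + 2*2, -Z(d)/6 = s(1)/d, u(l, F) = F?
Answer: 25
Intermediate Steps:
Z(d) = 6/d (Z(d) = -(-6)/d = 6/d)
a(P) = 5 (a(P) = 1 + 4 = 5)
a(Z((u(-2, 5) + 0)*(6² + 3)))² = 5² = 25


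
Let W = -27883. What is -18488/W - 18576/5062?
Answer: -212184176/70571873 ≈ -3.0066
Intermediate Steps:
-18488/W - 18576/5062 = -18488/(-27883) - 18576/5062 = -18488*(-1/27883) - 18576*1/5062 = 18488/27883 - 9288/2531 = -212184176/70571873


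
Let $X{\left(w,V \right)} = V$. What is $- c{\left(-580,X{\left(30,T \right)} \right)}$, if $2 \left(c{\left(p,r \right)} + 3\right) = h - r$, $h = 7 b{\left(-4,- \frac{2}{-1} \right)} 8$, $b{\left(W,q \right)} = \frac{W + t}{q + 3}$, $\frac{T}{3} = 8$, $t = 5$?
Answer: $\frac{47}{5} \approx 9.4$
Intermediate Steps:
$T = 24$ ($T = 3 \cdot 8 = 24$)
$b{\left(W,q \right)} = \frac{5 + W}{3 + q}$ ($b{\left(W,q \right)} = \frac{W + 5}{q + 3} = \frac{5 + W}{3 + q}$)
$h = \frac{56}{5}$ ($h = 7 \frac{5 - 4}{3 - \frac{2}{-1}} \cdot 8 = 7 \frac{1}{3 - -2} \cdot 1 \cdot 8 = 7 \frac{1}{3 + 2} \cdot 1 \cdot 8 = 7 \cdot \frac{1}{5} \cdot 1 \cdot 8 = 7 \cdot \frac{1}{5} \cdot 8 = \frac{7}{5} \cdot 8 = \frac{56}{5} \approx 11.2$)
$c{\left(p,r \right)} = \frac{13}{5} - \frac{r}{2}$ ($c{\left(p,r \right)} = -3 + \frac{\frac{56}{5} - r}{2} = -3 - \left(- \frac{28}{5} + \frac{r}{2}\right) = \frac{13}{5} - \frac{r}{2}$)
$- c{\left(-580,X{\left(30,T \right)} \right)} = - (\frac{13}{5} - 12) = \left(-1\right) \left(- \frac{47}{5}\right) = \frac{47}{5}$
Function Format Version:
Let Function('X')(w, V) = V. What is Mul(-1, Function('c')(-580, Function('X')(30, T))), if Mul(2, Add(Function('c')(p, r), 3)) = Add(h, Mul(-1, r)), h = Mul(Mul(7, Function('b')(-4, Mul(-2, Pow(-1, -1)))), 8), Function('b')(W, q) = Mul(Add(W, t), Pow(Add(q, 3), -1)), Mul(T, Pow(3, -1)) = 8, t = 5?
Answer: Rational(47, 5) ≈ 9.4000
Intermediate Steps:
T = 24 (T = Mul(3, 8) = 24)
Function('b')(W, q) = Mul(Pow(Add(3, q), -1), Add(5, W)) (Function('b')(W, q) = Mul(Add(W, 5), Pow(Add(q, 3), -1)) = Mul(Add(5, W), Pow(Add(3, q), -1)) = Mul(Pow(Add(3, q), -1), Add(5, W)))
h = Rational(56, 5) (h = Mul(Mul(7, Mul(Pow(Add(3, Mul(-2, Pow(-1, -1))), -1), Add(5, -4))), 8) = Mul(Mul(7, Mul(Pow(Add(3, Mul(-2, -1)), -1), 1)), 8) = Mul(Mul(7, Mul(Pow(Add(3, 2), -1), 1)), 8) = Mul(Mul(7, Mul(Pow(5, -1), 1)), 8) = Mul(Mul(7, Mul(Rational(1, 5), 1)), 8) = Mul(Mul(7, Rational(1, 5)), 8) = Mul(Rational(7, 5), 8) = Rational(56, 5) ≈ 11.200)
Function('c')(p, r) = Add(Rational(13, 5), Mul(Rational(-1, 2), r)) (Function('c')(p, r) = Add(-3, Mul(Rational(1, 2), Add(Rational(56, 5), Mul(-1, r)))) = Add(-3, Add(Rational(28, 5), Mul(Rational(-1, 2), r))) = Add(Rational(13, 5), Mul(Rational(-1, 2), r)))
Mul(-1, Function('c')(-580, Function('X')(30, T))) = Mul(-1, Add(Rational(13, 5), Mul(Rational(-1, 2), 24))) = Mul(-1, Add(Rational(13, 5), -12)) = Mul(-1, Rational(-47, 5)) = Rational(47, 5)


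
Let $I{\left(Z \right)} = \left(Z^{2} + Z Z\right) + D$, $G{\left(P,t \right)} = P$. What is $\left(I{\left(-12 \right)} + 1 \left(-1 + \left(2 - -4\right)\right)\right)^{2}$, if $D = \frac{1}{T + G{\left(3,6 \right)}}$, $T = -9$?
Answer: $\frac{3087049}{36} \approx 85751.0$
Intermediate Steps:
$D = - \frac{1}{6}$ ($D = \frac{1}{-9 + 3} = \frac{1}{-6} = - \frac{1}{6} \approx -0.16667$)
$I{\left(Z \right)} = - \frac{1}{6} + 2 Z^{2}$ ($I{\left(Z \right)} = \left(Z^{2} + Z Z\right) - \frac{1}{6} = \left(Z^{2} + Z^{2}\right) - \frac{1}{6} = 2 Z^{2} - \frac{1}{6} = - \frac{1}{6} + 2 Z^{2}$)
$\left(I{\left(-12 \right)} + 1 \left(-1 + \left(2 - -4\right)\right)\right)^{2} = \left(\left(- \frac{1}{6} + 2 \left(-12\right)^{2}\right) + 1 \left(-1 + \left(2 - -4\right)\right)\right)^{2} = \left(\left(- \frac{1}{6} + 2 \cdot 144\right) + 1 \left(-1 + \left(2 + 4\right)\right)\right)^{2} = \left(\left(- \frac{1}{6} + 288\right) + 1 \left(-1 + 6\right)\right)^{2} = \left(\frac{1727}{6} + 1 \cdot 5\right)^{2} = \left(\frac{1727}{6} + 5\right)^{2} = \left(\frac{1757}{6}\right)^{2} = \frac{3087049}{36}$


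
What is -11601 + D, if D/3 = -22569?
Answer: -79308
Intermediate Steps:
D = -67707 (D = 3*(-22569) = -67707)
-11601 + D = -11601 - 67707 = -79308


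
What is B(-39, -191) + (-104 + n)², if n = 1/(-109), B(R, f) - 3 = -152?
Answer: 126757300/11881 ≈ 10669.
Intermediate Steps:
B(R, f) = -149 (B(R, f) = 3 - 152 = -149)
n = -1/109 ≈ -0.0091743
B(-39, -191) + (-104 + n)² = -149 + (-104 - 1/109)² = -149 + (-11337/109)² = -149 + 128527569/11881 = 126757300/11881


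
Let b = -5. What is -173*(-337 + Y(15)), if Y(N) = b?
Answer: 59166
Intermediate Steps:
Y(N) = -5
-173*(-337 + Y(15)) = -173*(-337 - 5) = -173*(-342) = 59166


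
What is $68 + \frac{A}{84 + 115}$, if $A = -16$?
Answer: $\frac{13516}{199} \approx 67.92$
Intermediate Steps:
$68 + \frac{A}{84 + 115} = 68 - \frac{16}{84 + 115} = 68 - \frac{16}{199} = \frac{13516}{199}$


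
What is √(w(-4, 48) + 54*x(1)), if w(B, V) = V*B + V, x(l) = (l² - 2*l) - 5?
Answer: 6*I*√13 ≈ 21.633*I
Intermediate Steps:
x(l) = -5 + l² - 2*l
w(B, V) = V + B*V (w(B, V) = B*V + V = V + B*V)
√(w(-4, 48) + 54*x(1)) = √(48*(1 - 4) + 54*(-5 + 1² - 2*1)) = √(48*(-3) + 54*(-5 + 1 - 2)) = √(-144 + 54*(-6)) = √(-144 - 324) = √(-468) = 6*I*√13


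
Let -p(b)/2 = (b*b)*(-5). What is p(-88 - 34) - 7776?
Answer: 141064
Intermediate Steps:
p(b) = 10*b**2 (p(b) = -2*b*b*(-5) = -2*b**2*(-5) = -(-10)*b**2 = 10*b**2)
p(-88 - 34) - 7776 = 10*(-88 - 34)**2 - 7776 = 10*(-122)**2 - 7776 = 10*14884 - 7776 = 148840 - 7776 = 141064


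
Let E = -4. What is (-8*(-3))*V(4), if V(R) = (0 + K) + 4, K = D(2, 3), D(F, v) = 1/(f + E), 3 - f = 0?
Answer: 72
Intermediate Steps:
f = 3 (f = 3 - 1*0 = 3 + 0 = 3)
D(F, v) = -1 (D(F, v) = 1/(3 - 4) = 1/(-1) = -1)
K = -1
V(R) = 3 (V(R) = (0 - 1) + 4 = -1 + 4 = 3)
(-8*(-3))*V(4) = -8*(-3)*3 = 24*3 = 72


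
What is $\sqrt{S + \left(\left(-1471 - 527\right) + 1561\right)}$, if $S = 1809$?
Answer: $14 \sqrt{7} \approx 37.041$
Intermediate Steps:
$\sqrt{S + \left(\left(-1471 - 527\right) + 1561\right)} = \sqrt{1809 + \left(\left(-1471 - 527\right) + 1561\right)} = \sqrt{1809 + \left(-1998 + 1561\right)} = \sqrt{1809 - 437} = \sqrt{1372} = 14 \sqrt{7}$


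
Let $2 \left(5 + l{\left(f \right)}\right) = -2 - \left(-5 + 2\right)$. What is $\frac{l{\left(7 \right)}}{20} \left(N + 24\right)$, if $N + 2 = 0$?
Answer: $- \frac{99}{20} \approx -4.95$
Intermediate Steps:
$N = -2$ ($N = -2 + 0 = -2$)
$l{\left(f \right)} = - \frac{9}{2}$ ($l{\left(f \right)} = -5 + \frac{-2 - \left(-5 + 2\right)}{2} = -5 + \frac{-2 - -3}{2} = -5 + \frac{-2 + 3}{2} = -5 + \frac{1}{2} \cdot 1 = -5 + \frac{1}{2} = - \frac{9}{2}$)
$\frac{l{\left(7 \right)}}{20} \left(N + 24\right) = - \frac{9}{2 \cdot 20} \left(-2 + 24\right) = \left(- \frac{9}{2}\right) \frac{1}{20} \cdot 22 = \left(- \frac{9}{40}\right) 22 = - \frac{99}{20}$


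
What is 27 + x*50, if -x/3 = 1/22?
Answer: 222/11 ≈ 20.182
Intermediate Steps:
x = -3/22 ≈ -0.13636
27 + x*50 = 27 - 3/22*50 = 27 - 75/11 = 222/11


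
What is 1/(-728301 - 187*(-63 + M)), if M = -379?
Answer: -1/645647 ≈ -1.5488e-6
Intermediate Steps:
1/(-728301 - 187*(-63 + M)) = 1/(-728301 - 187*(-63 - 379)) = 1/(-728301 - 187*(-442)) = 1/(-728301 + 82654) = 1/(-645647) = -1/645647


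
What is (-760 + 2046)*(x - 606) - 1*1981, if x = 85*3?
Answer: -453367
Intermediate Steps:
x = 255
(-760 + 2046)*(x - 606) - 1*1981 = (-760 + 2046)*(255 - 606) - 1*1981 = 1286*(-351) - 1981 = -451386 - 1981 = -453367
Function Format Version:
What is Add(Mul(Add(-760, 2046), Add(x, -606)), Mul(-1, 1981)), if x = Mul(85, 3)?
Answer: -453367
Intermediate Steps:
x = 255
Add(Mul(Add(-760, 2046), Add(x, -606)), Mul(-1, 1981)) = Add(Mul(Add(-760, 2046), Add(255, -606)), Mul(-1, 1981)) = Add(Mul(1286, -351), -1981) = Add(-451386, -1981) = -453367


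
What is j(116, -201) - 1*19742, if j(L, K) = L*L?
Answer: -6286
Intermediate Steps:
j(L, K) = L²
j(116, -201) - 1*19742 = 116² - 1*19742 = 13456 - 19742 = -6286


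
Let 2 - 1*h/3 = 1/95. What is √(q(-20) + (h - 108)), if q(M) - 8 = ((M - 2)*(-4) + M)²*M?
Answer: I*√835480635/95 ≈ 304.26*I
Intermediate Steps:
h = 567/95 (h = 6 - 3/95 = 567/95 ≈ 5.9684)
q(M) = 8 + M*(8 - 3*M)² (q(M) = 8 + ((M - 2)*(-4) + M)²*M = 8 + ((-2 + M)*(-4) + M)²*M = 8 + ((8 - 4*M) + M)²*M = 8 + (8 - 3*M)²*M = 8 + M*(8 - 3*M)²)
√(q(-20) + (h - 108)) = √((8 - 20*(-8 + 3*(-20))²) + (567/95 - 108)) = √((8 - 20*(-8 - 60)²) - 9693/95) = √((8 - 20*(-68)²) - 9693/95) = √((8 - 20*4624) - 9693/95) = √((8 - 92480) - 9693/95) = √(-92472 - 9693/95) = √(-8794533/95) = I*√835480635/95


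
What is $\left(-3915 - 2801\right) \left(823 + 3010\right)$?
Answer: $-25742428$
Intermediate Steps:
$\left(-3915 - 2801\right) \left(823 + 3010\right) = \left(-6716\right) 3833 = -25742428$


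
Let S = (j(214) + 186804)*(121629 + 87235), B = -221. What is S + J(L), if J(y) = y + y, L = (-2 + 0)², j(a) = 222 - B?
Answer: 39109157416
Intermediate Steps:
j(a) = 443 (j(a) = 222 - 1*(-221) = 222 + 221 = 443)
S = 39109157408 (S = (443 + 186804)*(121629 + 87235) = 187247*208864 = 39109157408)
L = 4 (L = (-2)² = 4)
J(y) = 2*y
S + J(L) = 39109157408 + 2*4 = 39109157408 + 8 = 39109157416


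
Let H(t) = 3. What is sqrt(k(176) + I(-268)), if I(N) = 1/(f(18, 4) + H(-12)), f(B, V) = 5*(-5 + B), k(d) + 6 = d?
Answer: sqrt(196537)/34 ≈ 13.039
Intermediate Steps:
k(d) = -6 + d
f(B, V) = -25 + 5*B
I(N) = 1/68 (I(N) = 1/((-25 + 5*18) + 3) = 1/((-25 + 90) + 3) = 1/(65 + 3) = 1/68)
sqrt(k(176) + I(-268)) = sqrt((-6 + 176) + 1/68) = sqrt(170 + 1/68) = sqrt(11561/68) = sqrt(196537)/34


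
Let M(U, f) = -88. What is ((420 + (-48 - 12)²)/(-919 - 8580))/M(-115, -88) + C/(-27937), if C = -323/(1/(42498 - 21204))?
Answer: 15795283731/64156246 ≈ 246.20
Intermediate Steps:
C = -6877962 (C = -323/(1/21294) = -323/1/21294 = -323*21294 = -6877962)
((420 + (-48 - 12)²)/(-919 - 8580))/M(-115, -88) + C/(-27937) = ((420 + (-48 - 12)²)/(-919 - 8580))/(-88) - 6877962/(-27937) = ((420 + (-60)²)/(-9499))*(-1/88) - 6877962*(-1/27937) = ((420 + 3600)*(-1/9499))*(-1/88) + 75582/307 = (4020*(-1/9499))*(-1/88) + 75582/307 = -4020/9499*(-1/88) + 75582/307 = 1005/208978 + 75582/307 = 15795283731/64156246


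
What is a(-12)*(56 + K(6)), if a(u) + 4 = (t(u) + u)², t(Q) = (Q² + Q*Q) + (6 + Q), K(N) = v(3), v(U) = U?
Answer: 4300864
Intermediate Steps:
K(N) = 3
t(Q) = 6 + Q + 2*Q² (t(Q) = (Q² + Q²) + (6 + Q) = 2*Q² + (6 + Q) = 6 + Q + 2*Q²)
a(u) = -4 + (6 + 2*u + 2*u²)² (a(u) = -4 + ((6 + u + 2*u²) + u)² = -4 + (6 + 2*u + 2*u²)²)
a(-12)*(56 + K(6)) = (-4 + 4*(3 - 12 + (-12)²)²)*(56 + 3) = (-4 + 4*(3 - 12 + 144)²)*59 = (-4 + 4*135²)*59 = (-4 + 4*18225)*59 = (-4 + 72900)*59 = 72896*59 = 4300864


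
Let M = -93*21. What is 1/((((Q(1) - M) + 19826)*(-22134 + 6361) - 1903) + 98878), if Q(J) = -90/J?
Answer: -1/342003622 ≈ -2.9239e-9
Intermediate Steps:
M = -1953
1/((((Q(1) - M) + 19826)*(-22134 + 6361) - 1903) + 98878) = 1/((((-90/1 - 1*(-1953)) + 19826)*(-22134 + 6361) - 1903) + 98878) = 1/((((-90*1 + 1953) + 19826)*(-15773) - 1903) + 98878) = 1/((((-90 + 1953) + 19826)*(-15773) - 1903) + 98878) = 1/(((1863 + 19826)*(-15773) - 1903) + 98878) = 1/((21689*(-15773) - 1903) + 98878) = 1/((-342100597 - 1903) + 98878) = 1/(-342102500 + 98878) = 1/(-342003622) = -1/342003622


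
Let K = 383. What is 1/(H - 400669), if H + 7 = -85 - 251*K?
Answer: -1/496894 ≈ -2.0125e-6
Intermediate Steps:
H = -96225 (H = -7 + (-85 - 251*383) = -7 + (-85 - 96133) = -7 - 96218 = -96225)
1/(H - 400669) = 1/(-96225 - 400669) = 1/(-496894) = -1/496894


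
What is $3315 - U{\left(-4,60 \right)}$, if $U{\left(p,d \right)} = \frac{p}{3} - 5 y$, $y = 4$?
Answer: $\frac{10009}{3} \approx 3336.3$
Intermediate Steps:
$U{\left(p,d \right)} = -20 + \frac{p}{3}$ ($U{\left(p,d \right)} = \frac{p}{3} - 20 = -20 + \frac{p}{3}$)
$3315 - U{\left(-4,60 \right)} = 3315 - \left(-20 + \frac{1}{3} \left(-4\right)\right) = 3315 - \left(-20 - \frac{4}{3}\right) = 3315 - - \frac{64}{3} = 3315 + \frac{64}{3} = \frac{10009}{3}$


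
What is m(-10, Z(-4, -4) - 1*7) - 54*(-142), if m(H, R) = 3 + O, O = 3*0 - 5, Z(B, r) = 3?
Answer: 7666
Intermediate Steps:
O = -5 (O = 0 - 5 = -5)
m(H, R) = -2 (m(H, R) = 3 - 5 = -2)
m(-10, Z(-4, -4) - 1*7) - 54*(-142) = -2 - 54*(-142) = -2 + 7668 = 7666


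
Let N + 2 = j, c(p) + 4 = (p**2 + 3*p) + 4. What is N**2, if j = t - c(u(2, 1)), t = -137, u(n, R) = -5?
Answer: 22201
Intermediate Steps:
c(p) = p**2 + 3*p (c(p) = -4 + ((p**2 + 3*p) + 4) = -4 + (4 + p**2 + 3*p) = p**2 + 3*p)
j = -147 (j = -137 - (-5)*(3 - 5) = -137 - (-5)*(-2) = -137 - 1*10 = -137 - 10 = -147)
N = -149 (N = -2 - 147 = -149)
N**2 = (-149)**2 = 22201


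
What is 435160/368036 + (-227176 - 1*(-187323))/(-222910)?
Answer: 27917213577/20509726190 ≈ 1.3612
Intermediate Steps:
435160/368036 + (-227176 - 1*(-187323))/(-222910) = 435160*(1/368036) + (-227176 + 187323)*(-1/222910) = 108790/92009 - 39853*(-1/222910) = 108790/92009 + 39853/222910 = 27917213577/20509726190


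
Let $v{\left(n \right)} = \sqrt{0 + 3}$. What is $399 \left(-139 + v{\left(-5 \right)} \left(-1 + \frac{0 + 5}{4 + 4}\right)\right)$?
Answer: $-55461 - \frac{1197 \sqrt{3}}{8} \approx -55720.0$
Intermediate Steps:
$v{\left(n \right)} = \sqrt{3}$
$399 \left(-139 + v{\left(-5 \right)} \left(-1 + \frac{0 + 5}{4 + 4}\right)\right) = 399 \left(-139 + \sqrt{3} \left(-1 + \frac{0 + 5}{4 + 4}\right)\right) = 399 \left(-139 + \sqrt{3} \left(-1 + \frac{5}{8}\right)\right) = 399 \left(-139 + \sqrt{3} \left(- \frac{3}{8}\right)\right) = 399 \left(-139 - \frac{3 \sqrt{3}}{8}\right) = -55461 - \frac{1197 \sqrt{3}}{8}$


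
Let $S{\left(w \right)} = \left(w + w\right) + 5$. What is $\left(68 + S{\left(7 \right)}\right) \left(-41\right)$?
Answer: $-3567$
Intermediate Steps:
$S{\left(w \right)} = 5 + 2 w$ ($S{\left(w \right)} = 2 w + 5 = 5 + 2 w$)
$\left(68 + S{\left(7 \right)}\right) \left(-41\right) = \left(68 + \left(5 + 2 \cdot 7\right)\right) \left(-41\right) = \left(68 + \left(5 + 14\right)\right) \left(-41\right) = \left(68 + 19\right) \left(-41\right) = 87 \left(-41\right) = -3567$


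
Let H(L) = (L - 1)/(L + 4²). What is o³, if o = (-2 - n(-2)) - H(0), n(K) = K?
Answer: 1/4096 ≈ 0.00024414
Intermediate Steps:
H(L) = (-1 + L)/(16 + L) (H(L) = (-1 + L)/(L + 16) = (-1 + L)/(16 + L))
o = 1/16 (o = (-2 - 1*(-2)) - (-1 + 0)/(16 + 0) = (-2 + 2) - (-1)/16 = 0 - (-1)/16 = 0 - 1*(-1/16) = 0 + 1/16 = 1/16 ≈ 0.062500)
o³ = (1/16)³ = 1/4096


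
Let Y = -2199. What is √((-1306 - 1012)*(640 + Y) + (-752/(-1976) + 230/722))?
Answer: 3*√24496894279/247 ≈ 1901.0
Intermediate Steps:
√((-1306 - 1012)*(640 + Y) + (-752/(-1976) + 230/722)) = √((-1306 - 1012)*(640 - 2199) + (-752/(-1976) + 230/722)) = √(-2318*(-1559) + (-752*(-1/1976) + 230*(1/722))) = √(3613762 + (94/247 + 115/361)) = √(3613762 + 3281/4693) = √(16959388347/4693) = 3*√24496894279/247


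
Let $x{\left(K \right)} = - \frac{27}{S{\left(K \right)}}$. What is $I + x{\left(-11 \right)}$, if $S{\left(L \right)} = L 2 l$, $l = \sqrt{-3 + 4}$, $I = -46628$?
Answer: $- \frac{1025789}{22} \approx -46627.0$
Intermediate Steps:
$l = 1$ ($l = \sqrt{1} = 1$)
$S{\left(L \right)} = 2 L$ ($S{\left(L \right)} = L 2 \cdot 1 = 2 L 1 = 2 L$)
$x{\left(K \right)} = - \frac{27}{2 K}$
$I + x{\left(-11 \right)} = -46628 - \frac{27}{2 \left(-11\right)} = -46628 - - \frac{27}{22} = -46628 + \frac{27}{22} = - \frac{1025789}{22}$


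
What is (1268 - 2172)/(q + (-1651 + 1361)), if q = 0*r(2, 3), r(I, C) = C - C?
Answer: 452/145 ≈ 3.1172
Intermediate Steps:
r(I, C) = 0
q = 0 (q = 0*0 = 0)
(1268 - 2172)/(q + (-1651 + 1361)) = (1268 - 2172)/(0 + (-1651 + 1361)) = -904/(0 - 290) = -904/(-290) = -904*(-1/290) = 452/145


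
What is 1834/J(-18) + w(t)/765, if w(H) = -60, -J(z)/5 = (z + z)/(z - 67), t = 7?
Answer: -265037/306 ≈ -866.13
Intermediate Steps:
J(z) = -10*z/(-67 + z) (J(z) = -5*(z + z)/(z - 67) = -5*2*z/(-67 + z) = -10*z/(-67 + z))
1834/J(-18) + w(t)/765 = 1834/((-10*(-18)/(-67 - 18))) - 60/765 = 1834/((-10*(-18)/(-85))) - 60*1/765 = 1834/((-10*(-18)*(-1/85))) - 4/51 = 1834/(-36/17) - 4/51 = 1834*(-17/36) - 4/51 = -15589/18 - 4/51 = -265037/306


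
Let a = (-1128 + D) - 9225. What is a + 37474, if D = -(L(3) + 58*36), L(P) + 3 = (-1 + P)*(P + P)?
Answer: 25024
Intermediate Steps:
L(P) = -3 + 2*P*(-1 + P) (L(P) = -3 + (-1 + P)*(P + P) = -3 + (-1 + P)*(2*P) = -3 + 2*P*(-1 + P))
D = -2097 (D = -((-3 - 2*3 + 2*3**2) + 58*36) = -((-3 - 6 + 2*9) + 2088) = -((-3 - 6 + 18) + 2088) = -(9 + 2088) = -1*2097 = -2097)
a = -12450 (a = (-1128 - 2097) - 9225 = -3225 - 9225 = -12450)
a + 37474 = -12450 + 37474 = 25024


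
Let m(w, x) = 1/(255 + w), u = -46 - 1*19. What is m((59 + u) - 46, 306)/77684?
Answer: 1/15769852 ≈ 6.3412e-8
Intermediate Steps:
u = -65 (u = -46 - 19 = -65)
m((59 + u) - 46, 306)/77684 = 1/((255 + ((59 - 65) - 46))*77684) = (1/77684)/(255 + (-6 - 46)) = (1/77684)/(255 - 52) = (1/77684)/203 = (1/203)*(1/77684) = 1/15769852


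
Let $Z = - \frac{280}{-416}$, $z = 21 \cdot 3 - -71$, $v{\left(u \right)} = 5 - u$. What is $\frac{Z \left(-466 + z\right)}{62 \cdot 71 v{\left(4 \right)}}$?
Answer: $- \frac{2905}{57226} \approx -0.050764$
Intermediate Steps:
$z = 134$ ($z = 63 + 71 = 134$)
$Z = \frac{35}{52}$ ($Z = \left(-280\right) \left(- \frac{1}{416}\right) = \frac{35}{52} \approx 0.67308$)
$\frac{Z \left(-466 + z\right)}{62 \cdot 71 v{\left(4 \right)}} = \frac{\frac{35}{52} \left(-466 + 134\right)}{62 \cdot 71 \left(5 - 4\right)} = \frac{\frac{35}{52} \left(-332\right)}{4402 \left(5 - 4\right)} = - \frac{2905}{13 \cdot 4402 \cdot 1} = - \frac{2905}{13 \cdot 4402} = \left(- \frac{2905}{13}\right) \frac{1}{4402} = - \frac{2905}{57226}$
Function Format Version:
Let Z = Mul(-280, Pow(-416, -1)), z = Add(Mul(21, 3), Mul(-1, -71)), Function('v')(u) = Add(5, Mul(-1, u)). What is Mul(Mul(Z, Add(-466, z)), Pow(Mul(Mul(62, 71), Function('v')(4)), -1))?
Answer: Rational(-2905, 57226) ≈ -0.050764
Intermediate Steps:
z = 134 (z = Add(63, 71) = 134)
Z = Rational(35, 52) (Z = Mul(-280, Rational(-1, 416)) = Rational(35, 52) ≈ 0.67308)
Mul(Mul(Z, Add(-466, z)), Pow(Mul(Mul(62, 71), Function('v')(4)), -1)) = Mul(Mul(Rational(35, 52), Add(-466, 134)), Pow(Mul(Mul(62, 71), Add(5, Mul(-1, 4))), -1)) = Mul(Mul(Rational(35, 52), -332), Pow(Mul(4402, Add(5, -4)), -1)) = Mul(Rational(-2905, 13), Pow(Mul(4402, 1), -1)) = Mul(Rational(-2905, 13), Pow(4402, -1)) = Mul(Rational(-2905, 13), Rational(1, 4402)) = Rational(-2905, 57226)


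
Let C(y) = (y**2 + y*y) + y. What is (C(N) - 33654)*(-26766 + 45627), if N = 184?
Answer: 645838362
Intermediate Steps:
C(y) = y + 2*y**2 (C(y) = (y**2 + y**2) + y = 2*y**2 + y = y + 2*y**2)
(C(N) - 33654)*(-26766 + 45627) = (184*(1 + 2*184) - 33654)*(-26766 + 45627) = (184*(1 + 368) - 33654)*18861 = (184*369 - 33654)*18861 = (67896 - 33654)*18861 = 34242*18861 = 645838362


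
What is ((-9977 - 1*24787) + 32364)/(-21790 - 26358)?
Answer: 600/12037 ≈ 0.049846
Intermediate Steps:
((-9977 - 1*24787) + 32364)/(-21790 - 26358) = ((-9977 - 24787) + 32364)/(-48148) = (-34764 + 32364)*(-1/48148) = -2400*(-1/48148) = 600/12037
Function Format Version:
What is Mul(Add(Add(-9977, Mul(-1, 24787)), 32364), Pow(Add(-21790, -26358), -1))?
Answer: Rational(600, 12037) ≈ 0.049846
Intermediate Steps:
Mul(Add(Add(-9977, Mul(-1, 24787)), 32364), Pow(Add(-21790, -26358), -1)) = Mul(Add(Add(-9977, -24787), 32364), Pow(-48148, -1)) = Mul(Add(-34764, 32364), Rational(-1, 48148)) = Mul(-2400, Rational(-1, 48148)) = Rational(600, 12037)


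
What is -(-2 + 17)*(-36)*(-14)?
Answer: -7560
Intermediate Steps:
-(-2 + 17)*(-36)*(-14) = -15*(-36)*(-14) = -(-540)*(-14) = -1*7560 = -7560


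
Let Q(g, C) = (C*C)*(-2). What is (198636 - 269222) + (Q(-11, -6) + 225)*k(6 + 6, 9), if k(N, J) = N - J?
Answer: -70127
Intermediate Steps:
Q(g, C) = -2*C² (Q(g, C) = C²*(-2) = -2*C²)
(198636 - 269222) + (Q(-11, -6) + 225)*k(6 + 6, 9) = (198636 - 269222) + (-2*(-6)² + 225)*((6 + 6) - 1*9) = -70586 + (-2*36 + 225)*(12 - 9) = -70586 + (-72 + 225)*3 = -70586 + 153*3 = -70586 + 459 = -70127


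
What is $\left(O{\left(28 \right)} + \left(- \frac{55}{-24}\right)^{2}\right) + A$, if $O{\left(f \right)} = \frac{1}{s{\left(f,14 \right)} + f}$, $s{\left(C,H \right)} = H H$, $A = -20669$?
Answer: $- \frac{83316215}{4032} \approx -20664.0$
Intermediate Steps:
$s{\left(C,H \right)} = H^{2}$
$O{\left(f \right)} = \frac{1}{196 + f}$ ($O{\left(f \right)} = \frac{1}{14^{2} + f} = \frac{1}{196 + f}$)
$\left(O{\left(28 \right)} + \left(- \frac{55}{-24}\right)^{2}\right) + A = \left(\frac{1}{196 + 28} + \left(- \frac{55}{-24}\right)^{2}\right) - 20669 = \left(\frac{1}{224} + \left(\left(-55\right) \left(- \frac{1}{24}\right)\right)^{2}\right) - 20669 = \left(\frac{1}{224} + \left(\frac{55}{24}\right)^{2}\right) - 20669 = \left(\frac{1}{224} + \frac{3025}{576}\right) - 20669 = \frac{21193}{4032} - 20669 = - \frac{83316215}{4032}$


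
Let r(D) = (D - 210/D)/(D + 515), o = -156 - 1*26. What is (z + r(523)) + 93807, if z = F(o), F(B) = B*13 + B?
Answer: 49542411685/542874 ≈ 91260.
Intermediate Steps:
o = -182 (o = -156 - 26 = -182)
r(D) = (D - 210/D)/(515 + D)
F(B) = 14*B (F(B) = 13*B + B = 14*B)
z = -2548 (z = 14*(-182) = -2548)
(z + r(523)) + 93807 = (-2548 + (-210 + 523**2)/(523*(515 + 523))) + 93807 = (-2548 + (1/523)*(-210 + 273529)/1038) + 93807 = (-2548 + (1/523)*(1/1038)*273319) + 93807 = (-2548 + 273319/542874) + 93807 = -1382969633/542874 + 93807 = 49542411685/542874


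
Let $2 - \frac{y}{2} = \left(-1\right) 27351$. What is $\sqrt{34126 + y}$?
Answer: $16 \sqrt{347} \approx 298.05$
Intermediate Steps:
$y = 54706$ ($y = 4 - 2 \left(\left(-1\right) 27351\right) = 4 - -54702 = 4 + 54702 = 54706$)
$\sqrt{34126 + y} = \sqrt{34126 + 54706} = \sqrt{88832} = 16 \sqrt{347}$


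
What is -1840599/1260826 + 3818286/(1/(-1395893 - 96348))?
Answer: -7183938063059633475/1260826 ≈ -5.6978e+12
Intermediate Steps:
-1840599/1260826 + 3818286/(1/(-1395893 - 96348)) = -1840599*1/1260826 + 3818286/(1/(-1492241)) = -1840599/1260826 + 3818286/(-1/1492241) = -1840599/1260826 + 3818286*(-1492241) = -1840599/1260826 - 5697802918926 = -7183938063059633475/1260826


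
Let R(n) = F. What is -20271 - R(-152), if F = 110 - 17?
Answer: -20364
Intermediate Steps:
F = 93
R(n) = 93
-20271 - R(-152) = -20271 - 1*93 = -20271 - 93 = -20364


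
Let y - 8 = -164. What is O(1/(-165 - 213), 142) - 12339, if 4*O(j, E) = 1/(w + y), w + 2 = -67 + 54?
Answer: -8439877/684 ≈ -12339.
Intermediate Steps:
y = -156 (y = 8 - 164 = -156)
w = -15 (w = -2 + (-67 + 54) = -2 - 13 = -15)
O(j, E) = -1/684 (O(j, E) = 1/(4*(-15 - 156)) = (1/4)/(-171) = (1/4)*(-1/171) = -1/684)
O(1/(-165 - 213), 142) - 12339 = -1/684 - 12339 = -8439877/684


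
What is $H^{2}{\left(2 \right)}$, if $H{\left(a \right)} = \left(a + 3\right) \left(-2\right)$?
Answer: $100$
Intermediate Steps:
$H{\left(a \right)} = -6 - 2 a$ ($H{\left(a \right)} = \left(3 + a\right) \left(-2\right) = -6 - 2 a$)
$H^{2}{\left(2 \right)} = \left(-6 - 4\right)^{2} = \left(-10\right)^{2} = 100$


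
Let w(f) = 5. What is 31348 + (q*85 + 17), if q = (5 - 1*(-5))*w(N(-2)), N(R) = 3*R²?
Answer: 35615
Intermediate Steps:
q = 50 (q = (5 - 1*(-5))*5 = (5 + 5)*5 = 10*5 = 50)
31348 + (q*85 + 17) = 31348 + (50*85 + 17) = 31348 + (4250 + 17) = 31348 + 4267 = 35615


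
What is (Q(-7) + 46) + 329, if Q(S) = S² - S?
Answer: 431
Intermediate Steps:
(Q(-7) + 46) + 329 = (-7*(-1 - 7) + 46) + 329 = (-7*(-8) + 46) + 329 = (56 + 46) + 329 = 102 + 329 = 431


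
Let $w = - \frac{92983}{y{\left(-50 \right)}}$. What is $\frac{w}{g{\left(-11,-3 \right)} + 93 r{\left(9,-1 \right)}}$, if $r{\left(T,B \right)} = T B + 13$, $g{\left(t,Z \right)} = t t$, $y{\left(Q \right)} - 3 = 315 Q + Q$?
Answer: $\frac{92983}{7787921} \approx 0.011939$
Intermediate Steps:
$y{\left(Q \right)} = 3 + 316 Q$ ($y{\left(Q \right)} = 3 + \left(315 Q + Q\right) = 3 + 316 Q$)
$g{\left(t,Z \right)} = t^{2}$
$r{\left(T,B \right)} = 13 + B T$ ($r{\left(T,B \right)} = B T + 13 = 13 + B T$)
$w = \frac{92983}{15797}$ ($w = - \frac{92983}{3 + 316 \left(-50\right)} = - \frac{92983}{3 - 15800} = - \frac{92983}{-15797} = \left(-92983\right) \left(- \frac{1}{15797}\right) = \frac{92983}{15797} \approx 5.8861$)
$\frac{w}{g{\left(-11,-3 \right)} + 93 r{\left(9,-1 \right)}} = \frac{92983}{15797 \left(\left(-11\right)^{2} + 93 \left(13 - 9\right)\right)} = \frac{92983}{15797 \left(121 + 93 \left(13 - 9\right)\right)} = \frac{92983}{15797 \left(121 + 93 \cdot 4\right)} = \frac{92983}{15797 \left(121 + 372\right)} = \frac{92983}{15797 \cdot 493} = \frac{92983}{15797} \cdot \frac{1}{493} = \frac{92983}{7787921}$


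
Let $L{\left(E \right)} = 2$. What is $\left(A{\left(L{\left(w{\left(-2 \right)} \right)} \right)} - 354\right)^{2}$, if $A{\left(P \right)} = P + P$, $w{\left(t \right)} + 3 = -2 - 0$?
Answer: $122500$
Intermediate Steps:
$w{\left(t \right)} = -5$ ($w{\left(t \right)} = -3 - 2 = -5$)
$A{\left(P \right)} = 2 P$
$\left(A{\left(L{\left(w{\left(-2 \right)} \right)} \right)} - 354\right)^{2} = \left(2 \cdot 2 - 354\right)^{2} = \left(4 - 354\right)^{2} = \left(-350\right)^{2} = 122500$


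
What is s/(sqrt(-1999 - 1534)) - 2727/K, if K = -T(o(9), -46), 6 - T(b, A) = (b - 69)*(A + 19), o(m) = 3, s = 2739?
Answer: -909/592 - 2739*I*sqrt(3533)/3533 ≈ -1.5355 - 46.081*I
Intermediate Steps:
T(b, A) = 6 - (-69 + b)*(19 + A) (T(b, A) = 6 - (b - 69)*(A + 19) = 6 - (-69 + b)*(19 + A))
K = 1776 (K = -(1317 - 19*3 + 69*(-46) - 1*(-46)*3) = -(1317 - 57 - 3174 + 138) = -1*(-1776) = 1776)
s/(sqrt(-1999 - 1534)) - 2727/K = 2739/(sqrt(-1999 - 1534)) - 2727/1776 = 2739/(sqrt(-3533)) - 2727*1/1776 = 2739/((I*sqrt(3533))) - 909/592 = 2739*(-I*sqrt(3533)/3533) - 909/592 = -2739*I*sqrt(3533)/3533 - 909/592 = -909/592 - 2739*I*sqrt(3533)/3533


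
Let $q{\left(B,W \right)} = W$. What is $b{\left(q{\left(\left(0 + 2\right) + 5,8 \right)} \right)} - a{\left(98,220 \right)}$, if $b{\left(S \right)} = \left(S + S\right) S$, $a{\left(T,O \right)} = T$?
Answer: $30$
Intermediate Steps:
$b{\left(S \right)} = 2 S^{2}$ ($b{\left(S \right)} = 2 S S = 2 S^{2}$)
$b{\left(q{\left(\left(0 + 2\right) + 5,8 \right)} \right)} - a{\left(98,220 \right)} = 2 \cdot 8^{2} - 98 = 2 \cdot 64 - 98 = 128 - 98 = 30$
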